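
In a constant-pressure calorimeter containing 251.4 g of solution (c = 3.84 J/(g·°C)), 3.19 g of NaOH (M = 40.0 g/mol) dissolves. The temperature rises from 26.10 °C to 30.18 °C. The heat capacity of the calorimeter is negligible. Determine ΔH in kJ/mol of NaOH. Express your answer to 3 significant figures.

|ΔT| = |30.18 − 26.10| = 4.08 °C
|q_surr| = (251.4 × 3.84) × 4.08 = 965.376 × 4.08 = 3939 J
n(NaOH) = 3.19 / 40.0 = 0.07975 mol
Temperature rose, so q_rxn = −|q_surr| = -3.939 kJ
ΔH = q_rxn / n = -49.39 kJ/mol

ΔH = -49.4 kJ/mol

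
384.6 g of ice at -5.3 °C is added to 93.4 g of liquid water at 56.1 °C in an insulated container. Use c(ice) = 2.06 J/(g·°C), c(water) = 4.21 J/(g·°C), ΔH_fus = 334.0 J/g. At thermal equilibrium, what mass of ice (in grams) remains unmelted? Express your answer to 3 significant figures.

Heat to warm all ice to 0 °C: 384.6×2.06×5.3 = 4199.1 J
Heat released by water cooling to 0 °C: 93.4×4.21×56.1 = 22059 J
22059 J < 4199.1 + 384.6×334.0 = 132655.5 J, so not all ice melts; final T = 0 °C.
Heat left for melting: 22059 − 4199.1 = 17859.9 J
Mass melted = 17859.9 / 334.0 = 53.47 g
Ice remaining = 384.6 − 53.47 = 331.13 g

m_ice remaining = 331 g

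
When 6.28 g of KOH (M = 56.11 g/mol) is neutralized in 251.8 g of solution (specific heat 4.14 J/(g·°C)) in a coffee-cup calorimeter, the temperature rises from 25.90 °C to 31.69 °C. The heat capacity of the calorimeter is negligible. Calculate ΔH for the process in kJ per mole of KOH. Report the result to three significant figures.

|ΔT| = |31.69 − 25.90| = 5.79 °C
|q_surr| = (251.8 × 4.14) × 5.79 = 1042.452 × 5.79 = 6036 J
n(KOH) = 6.28 / 56.11 = 0.1119 mol
Temperature rose, so q_rxn = −|q_surr| = -6.036 kJ
ΔH = q_rxn / n = -53.94 kJ/mol

ΔH = -53.9 kJ/mol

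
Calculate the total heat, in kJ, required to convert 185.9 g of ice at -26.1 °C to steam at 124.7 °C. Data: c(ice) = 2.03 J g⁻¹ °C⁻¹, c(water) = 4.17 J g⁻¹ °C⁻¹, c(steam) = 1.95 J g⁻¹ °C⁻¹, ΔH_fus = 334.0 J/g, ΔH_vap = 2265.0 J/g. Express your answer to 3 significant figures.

q1 (heat ice -26.1→0.0 °C): 185.9 × 2.03 × 26.1 = 9850 J
q2 (melt at 0 °C): 185.9 × 334.0 = 62091 J
q3 (heat water 0.0→100.0 °C): 185.9 × 4.17 × 100.0 = 77520 J
q4 (vaporize at 100 °C): 185.9 × 2265.0 = 421064 J
q5 (heat steam 100.0→124.7 °C): 185.9 × 1.95 × 24.7 = 8954 J
Total: 9850 + 62091 + 77520 + 421064 + 8954 = 579479 J = 579 kJ

q = 579 kJ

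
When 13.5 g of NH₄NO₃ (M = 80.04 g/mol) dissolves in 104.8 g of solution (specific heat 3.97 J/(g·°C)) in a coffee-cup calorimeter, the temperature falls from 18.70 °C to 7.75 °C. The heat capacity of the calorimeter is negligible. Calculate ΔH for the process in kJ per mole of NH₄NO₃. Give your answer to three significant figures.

|ΔT| = |7.75 − 18.70| = 10.95 °C
|q_surr| = (104.8 × 3.97) × 10.95 = 416.056 × 10.95 = 4556 J
n(NH₄NO₃) = 13.5 / 80.04 = 0.1687 mol
Temperature fell, so q_rxn = +|q_surr| = 4.556 kJ
ΔH = q_rxn / n = 27.01 kJ/mol

ΔH = 27.0 kJ/mol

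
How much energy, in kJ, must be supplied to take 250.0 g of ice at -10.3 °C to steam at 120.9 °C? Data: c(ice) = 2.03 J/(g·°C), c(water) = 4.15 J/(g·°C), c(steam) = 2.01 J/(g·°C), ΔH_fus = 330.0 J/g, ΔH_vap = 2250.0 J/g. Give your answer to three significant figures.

q = 764 kJ

q1 (heat ice -10.3→0.0 °C): 250.0 × 2.03 × 10.3 = 5227 J
q2 (melt at 0 °C): 250.0 × 330.0 = 82500 J
q3 (heat water 0.0→100.0 °C): 250.0 × 4.15 × 100.0 = 103750 J
q4 (vaporize at 100 °C): 250.0 × 2250.0 = 562500 J
q5 (heat steam 100.0→120.9 °C): 250.0 × 2.01 × 20.9 = 10502 J
Total: 5227 + 82500 + 103750 + 562500 + 10502 = 764479 J = 764 kJ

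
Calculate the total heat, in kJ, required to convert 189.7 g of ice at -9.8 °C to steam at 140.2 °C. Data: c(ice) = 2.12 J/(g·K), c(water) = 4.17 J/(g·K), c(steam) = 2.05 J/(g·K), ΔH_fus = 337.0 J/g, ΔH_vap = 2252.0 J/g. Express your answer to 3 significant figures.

q = 590 kJ

q1 (heat ice -9.8→0.0 °C): 189.7 × 2.12 × 9.8 = 3941 J
q2 (melt at 0 °C): 189.7 × 337.0 = 63929 J
q3 (heat water 0.0→100.0 °C): 189.7 × 4.17 × 100.0 = 79105 J
q4 (vaporize at 100 °C): 189.7 × 2252.0 = 427204 J
q5 (heat steam 100.0→140.2 °C): 189.7 × 2.05 × 40.2 = 15633 J
Total: 3941 + 63929 + 79105 + 427204 + 15633 = 589812 J = 590 kJ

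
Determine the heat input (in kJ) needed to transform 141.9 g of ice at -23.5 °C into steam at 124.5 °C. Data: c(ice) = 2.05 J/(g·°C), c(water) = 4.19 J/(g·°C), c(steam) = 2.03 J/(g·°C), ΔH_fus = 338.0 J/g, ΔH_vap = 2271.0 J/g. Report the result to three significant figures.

q = 444 kJ

q1 (heat ice -23.5→0.0 °C): 141.9 × 2.05 × 23.5 = 6836 J
q2 (melt at 0 °C): 141.9 × 338.0 = 47962 J
q3 (heat water 0.0→100.0 °C): 141.9 × 4.19 × 100.0 = 59456 J
q4 (vaporize at 100 °C): 141.9 × 2271.0 = 322255 J
q5 (heat steam 100.0→124.5 °C): 141.9 × 2.03 × 24.5 = 7057 J
Total: 6836 + 47962 + 59456 + 322255 + 7057 = 443566 J = 444 kJ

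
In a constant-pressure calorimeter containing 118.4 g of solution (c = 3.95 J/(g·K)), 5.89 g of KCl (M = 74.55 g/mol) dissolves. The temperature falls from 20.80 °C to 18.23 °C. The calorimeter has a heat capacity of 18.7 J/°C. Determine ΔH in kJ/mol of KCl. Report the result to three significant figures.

|ΔT| = |18.23 − 20.80| = 2.57 °C
|q_surr| = (118.4 × 3.95 + 18.7) × 2.57 = 486.38 × 2.57 = 1250 J
n(KCl) = 5.89 / 74.55 = 0.07901 mol
Temperature fell, so q_rxn = +|q_surr| = 1.250 kJ
ΔH = q_rxn / n = 15.82 kJ/mol

ΔH = 15.8 kJ/mol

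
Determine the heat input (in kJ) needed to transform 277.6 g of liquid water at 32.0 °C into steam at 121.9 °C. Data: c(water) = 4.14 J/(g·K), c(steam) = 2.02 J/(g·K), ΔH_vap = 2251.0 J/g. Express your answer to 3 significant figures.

q = 715 kJ

q1 (heat water 32.0→100.0 °C): 277.6 × 4.14 × 68.0 = 78150 J
q2 (vaporize at 100 °C): 277.6 × 2251.0 = 624878 J
q3 (heat steam 100.0→121.9 °C): 277.6 × 2.02 × 21.9 = 12280 J
Total: 78150 + 624878 + 12280 = 715308 J = 715 kJ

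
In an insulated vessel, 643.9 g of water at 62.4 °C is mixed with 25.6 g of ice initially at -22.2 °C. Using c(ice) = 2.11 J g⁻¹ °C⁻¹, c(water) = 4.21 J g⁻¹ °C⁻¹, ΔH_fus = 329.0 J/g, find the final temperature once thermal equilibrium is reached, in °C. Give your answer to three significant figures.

Heat to bring ice to 0 °C and melt it: q₁ = 25.6×2.11×22.2 + 25.6×329.0 = 9621.6 J
Heat the water can supply cooling to 0 °C: 643.9×4.21×62.4 = 169155 J > q₁, so all ice melts.
Energy balance: 643.9×4.21×(62.4 − T) = 9621.6 + 25.6×4.21×(T − 0)
2710.819(62.4 − T) = 9621.6 + 107.776 T
169155 − 9621.6 = 2818.595 T
T = 159533.4 / 2818.595 = 56.60 °C

T_f = 56.6 °C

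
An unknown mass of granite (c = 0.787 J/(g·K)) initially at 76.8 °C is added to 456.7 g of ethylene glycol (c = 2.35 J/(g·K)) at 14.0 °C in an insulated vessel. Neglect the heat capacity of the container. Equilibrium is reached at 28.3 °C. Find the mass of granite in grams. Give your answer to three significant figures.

m = 402 g

q_gained = (456.7 × 2.35) × (28.3 − 14.0) = 15350 J
q_lost = m × 0.787 × (76.8 − 28.3) = 38.1695 m
m = 15350 / 38.1695 = 402 g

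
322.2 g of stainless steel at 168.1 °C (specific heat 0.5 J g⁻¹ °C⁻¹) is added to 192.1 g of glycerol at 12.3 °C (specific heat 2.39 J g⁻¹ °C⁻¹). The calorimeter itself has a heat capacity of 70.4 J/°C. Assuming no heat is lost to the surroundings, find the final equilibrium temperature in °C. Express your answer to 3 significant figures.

T_f = 48.6 °C

Heat lost by stainless steel = heat gained by glycerol + calorimeter.
(322.2)(0.5)(168.1 − T) = [(192.1)(2.39) + 70.4](T − 12.3)
161.1 (168.1 − T) = 529.519 (T − 12.3)
27081 − 161.1 T = 529.519 T − 6513.1
33594.1 = 690.619 T
T = 48.64 °C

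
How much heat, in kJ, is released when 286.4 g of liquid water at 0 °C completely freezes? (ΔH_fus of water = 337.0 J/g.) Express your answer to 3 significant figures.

q = 96.5 kJ

q = m × ΔH_fus = 286.4 × 337.0 = 96520 J = 96.5 kJ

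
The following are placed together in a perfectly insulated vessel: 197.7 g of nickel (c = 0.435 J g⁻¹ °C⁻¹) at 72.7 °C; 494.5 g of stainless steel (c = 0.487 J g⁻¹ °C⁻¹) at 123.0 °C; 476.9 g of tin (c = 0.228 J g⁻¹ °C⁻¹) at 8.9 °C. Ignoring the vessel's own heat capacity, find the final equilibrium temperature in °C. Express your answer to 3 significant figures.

Σ mᵢcᵢ(T − Tᵢ) = 0  ⇒  T = Σ mᵢcᵢTᵢ / Σ mᵢcᵢ
Σ mᵢcᵢ = 197.7×0.435 + 494.5×0.487 + 476.9×0.228 = 435.5542
Σ mᵢcᵢTᵢ = 85.9995×72.7 + 240.8215×123.0 + 108.7332×8.9 = 36841
T = 36841 / 435.5542 = 84.58 °C

T_f = 84.6 °C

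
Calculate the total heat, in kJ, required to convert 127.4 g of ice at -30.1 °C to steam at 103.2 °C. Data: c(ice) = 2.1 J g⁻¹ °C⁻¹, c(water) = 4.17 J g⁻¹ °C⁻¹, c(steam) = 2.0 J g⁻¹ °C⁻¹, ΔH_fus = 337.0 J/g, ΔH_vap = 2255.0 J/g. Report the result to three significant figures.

q1 (heat ice -30.1→0.0 °C): 127.4 × 2.1 × 30.1 = 8053 J
q2 (melt at 0 °C): 127.4 × 337.0 = 42934 J
q3 (heat water 0.0→100.0 °C): 127.4 × 4.17 × 100.0 = 53126 J
q4 (vaporize at 100 °C): 127.4 × 2255.0 = 287287 J
q5 (heat steam 100.0→103.2 °C): 127.4 × 2.0 × 3.2 = 815 J
Total: 8053 + 42934 + 53126 + 287287 + 815 = 392215 J = 392 kJ

q = 392 kJ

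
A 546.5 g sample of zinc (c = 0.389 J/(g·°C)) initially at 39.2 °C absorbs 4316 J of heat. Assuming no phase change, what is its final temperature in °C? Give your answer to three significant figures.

ΔT = q / (m c) = 4316 / (546.5 × 0.389) = 20.30 °C
T_f = 39.2 + 20.30 = 59.50 °C

T_f = 59.5 °C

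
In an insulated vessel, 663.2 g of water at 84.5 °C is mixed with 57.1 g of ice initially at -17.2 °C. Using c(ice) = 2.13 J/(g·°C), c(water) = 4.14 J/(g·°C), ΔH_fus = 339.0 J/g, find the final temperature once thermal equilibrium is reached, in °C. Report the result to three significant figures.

T_f = 70.6 °C

Heat to bring ice to 0 °C and melt it: q₁ = 57.1×2.13×17.2 + 57.1×339.0 = 21449 J
Heat the water can supply cooling to 0 °C: 663.2×4.14×84.5 = 232007 J > q₁, so all ice melts.
Energy balance: 663.2×4.14×(84.5 − T) = 21449 + 57.1×4.14×(T − 0)
2745.648(84.5 − T) = 21449 + 236.394 T
232007 − 21449 = 2982.042 T
T = 210558 / 2982.042 = 70.61 °C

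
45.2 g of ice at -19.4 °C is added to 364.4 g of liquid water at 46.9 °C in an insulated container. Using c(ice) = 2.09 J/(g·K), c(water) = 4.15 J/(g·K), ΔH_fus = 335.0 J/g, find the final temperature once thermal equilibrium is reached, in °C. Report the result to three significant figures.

T_f = 31.7 °C

Heat to bring ice to 0 °C and melt it: q₁ = 45.2×2.09×19.4 + 45.2×335.0 = 16975 J
Heat the water can supply cooling to 0 °C: 364.4×4.15×46.9 = 70925.0 J > q₁, so all ice melts.
Energy balance: 364.4×4.15×(46.9 − T) = 16975 + 45.2×4.15×(T − 0)
1512.26(46.9 − T) = 16975 + 187.58 T
70925.0 − 16975 = 1699.84 T
T = 53950.0 / 1699.84 = 31.74 °C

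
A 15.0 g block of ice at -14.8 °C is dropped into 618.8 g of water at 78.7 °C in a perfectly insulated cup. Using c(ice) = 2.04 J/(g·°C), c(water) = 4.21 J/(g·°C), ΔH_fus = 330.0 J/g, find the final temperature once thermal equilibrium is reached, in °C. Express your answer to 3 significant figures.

Heat to bring ice to 0 °C and melt it: q₁ = 15.0×2.04×14.8 + 15.0×330.0 = 5402.9 J
Heat the water can supply cooling to 0 °C: 618.8×4.21×78.7 = 205025 J > q₁, so all ice melts.
Energy balance: 618.8×4.21×(78.7 − T) = 5402.9 + 15.0×4.21×(T − 0)
2605.148(78.7 − T) = 5402.9 + 63.15 T
205025 − 5402.9 = 2668.298 T
T = 199622.1 / 2668.298 = 74.81 °C

T_f = 74.8 °C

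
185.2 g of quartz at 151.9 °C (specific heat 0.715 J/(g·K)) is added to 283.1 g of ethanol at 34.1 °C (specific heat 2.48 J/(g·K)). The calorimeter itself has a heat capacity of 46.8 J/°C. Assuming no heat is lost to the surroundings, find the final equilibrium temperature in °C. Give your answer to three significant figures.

Heat lost by quartz = heat gained by ethanol + calorimeter.
(185.2)(0.715)(151.9 − T) = [(283.1)(2.48) + 46.8](T − 34.1)
132.418 (151.9 − T) = 748.888 (T − 34.1)
20114 − 132.418 T = 748.888 T − 25537
45651 = 881.306 T
T = 51.80 °C

T_f = 51.8 °C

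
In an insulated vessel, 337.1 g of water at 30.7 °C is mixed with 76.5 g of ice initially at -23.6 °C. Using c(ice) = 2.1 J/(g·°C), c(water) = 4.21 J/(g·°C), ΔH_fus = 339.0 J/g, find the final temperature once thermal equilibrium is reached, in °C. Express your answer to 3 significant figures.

T_f = 7.95 °C

Heat to bring ice to 0 °C and melt it: q₁ = 76.5×2.1×23.6 + 76.5×339.0 = 29725 J
Heat the water can supply cooling to 0 °C: 337.1×4.21×30.7 = 43569.2 J > q₁, so all ice melts.
Energy balance: 337.1×4.21×(30.7 − T) = 29725 + 76.5×4.21×(T − 0)
1419.191(30.7 − T) = 29725 + 322.065 T
43569.2 − 29725 = 1741.256 T
T = 13844.2 / 1741.256 = 7.951 °C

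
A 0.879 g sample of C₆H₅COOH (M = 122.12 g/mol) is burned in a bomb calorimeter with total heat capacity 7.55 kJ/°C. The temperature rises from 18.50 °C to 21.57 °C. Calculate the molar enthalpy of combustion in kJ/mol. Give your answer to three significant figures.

ΔH = -3220 kJ/mol

ΔT = 21.57 − 18.50 = 3.07 °C
q_cal = C_cal × ΔT = 7.55 × 3.07 = 23.1785 kJ
n = 0.879 / 122.12 = 0.007198 mol
q_rxn = −q_cal = -23.1785 kJ
ΔH = -23.1785 / 0.007198 = -3220 kJ/mol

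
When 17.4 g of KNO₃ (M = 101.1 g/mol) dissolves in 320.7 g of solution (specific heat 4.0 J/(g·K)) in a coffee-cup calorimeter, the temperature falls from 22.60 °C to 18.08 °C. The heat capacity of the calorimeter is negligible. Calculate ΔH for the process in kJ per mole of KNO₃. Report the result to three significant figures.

|ΔT| = |18.08 − 22.60| = 4.52 °C
|q_surr| = (320.7 × 4.0) × 4.52 = 1282.8 × 4.52 = 5798 J
n(KNO₃) = 17.4 / 101.1 = 0.1721 mol
Temperature fell, so q_rxn = +|q_surr| = 5.798 kJ
ΔH = q_rxn / n = 33.69 kJ/mol

ΔH = 33.7 kJ/mol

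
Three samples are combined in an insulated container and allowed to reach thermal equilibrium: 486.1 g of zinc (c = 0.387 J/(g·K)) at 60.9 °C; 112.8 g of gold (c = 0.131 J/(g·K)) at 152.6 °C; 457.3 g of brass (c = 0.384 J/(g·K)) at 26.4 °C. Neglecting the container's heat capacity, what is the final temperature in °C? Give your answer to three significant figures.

Σ mᵢcᵢ(T − Tᵢ) = 0  ⇒  T = Σ mᵢcᵢTᵢ / Σ mᵢcᵢ
Σ mᵢcᵢ = 486.1×0.387 + 112.8×0.131 + 457.3×0.384 = 378.5007
Σ mᵢcᵢTᵢ = 188.1207×60.9 + 14.7768×152.6 + 175.6032×26.4 = 18347
T = 18347 / 378.5007 = 48.47 °C

T_f = 48.5 °C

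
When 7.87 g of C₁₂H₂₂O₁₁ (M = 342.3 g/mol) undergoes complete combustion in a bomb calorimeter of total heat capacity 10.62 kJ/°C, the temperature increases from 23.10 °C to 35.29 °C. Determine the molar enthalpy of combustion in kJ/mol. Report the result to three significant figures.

ΔT = 35.29 − 23.10 = 12.19 °C
q_cal = C_cal × ΔT = 10.62 × 12.19 = 129.4578 kJ
n = 7.87 / 342.3 = 0.02299 mol
q_rxn = −q_cal = -129.4578 kJ
ΔH = -129.4578 / 0.02299 = -5631 kJ/mol

ΔH = -5630 kJ/mol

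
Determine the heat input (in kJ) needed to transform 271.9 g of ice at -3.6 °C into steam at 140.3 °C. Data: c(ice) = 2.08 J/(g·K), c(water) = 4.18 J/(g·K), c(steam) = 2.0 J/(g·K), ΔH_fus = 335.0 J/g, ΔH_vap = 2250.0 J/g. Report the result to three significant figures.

q = 840 kJ

q1 (heat ice -3.6→0.0 °C): 271.9 × 2.08 × 3.6 = 2036 J
q2 (melt at 0 °C): 271.9 × 335.0 = 91087 J
q3 (heat water 0.0→100.0 °C): 271.9 × 4.18 × 100.0 = 113654 J
q4 (vaporize at 100 °C): 271.9 × 2250.0 = 611775 J
q5 (heat steam 100.0→140.3 °C): 271.9 × 2.0 × 40.3 = 21915 J
Total: 2036 + 91087 + 113654 + 611775 + 21915 = 840467 J = 840 kJ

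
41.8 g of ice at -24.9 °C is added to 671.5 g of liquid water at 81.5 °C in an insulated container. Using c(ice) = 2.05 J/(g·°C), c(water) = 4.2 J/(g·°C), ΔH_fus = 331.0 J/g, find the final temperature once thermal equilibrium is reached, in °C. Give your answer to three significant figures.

Heat to bring ice to 0 °C and melt it: q₁ = 41.8×2.05×24.9 + 41.8×331.0 = 15969 J
Heat the water can supply cooling to 0 °C: 671.5×4.2×81.5 = 229854 J > q₁, so all ice melts.
Energy balance: 671.5×4.2×(81.5 − T) = 15969 + 41.8×4.2×(T − 0)
2820.3(81.5 − T) = 15969 + 175.56 T
229854 − 15969 = 2995.86 T
T = 213885 / 2995.86 = 71.39 °C

T_f = 71.4 °C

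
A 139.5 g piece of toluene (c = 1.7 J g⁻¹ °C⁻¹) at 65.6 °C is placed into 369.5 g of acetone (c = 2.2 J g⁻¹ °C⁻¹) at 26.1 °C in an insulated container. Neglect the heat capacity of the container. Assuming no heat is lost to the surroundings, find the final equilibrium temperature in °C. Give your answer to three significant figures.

T_f = 35.0 °C

Heat lost by toluene = heat gained by acetone.
(139.5)(1.7)(65.6 − T) = (369.5)(2.2)(T − 26.1)
237.15 (65.6 − T) = 812.9 (T − 26.1)
15557 − 237.15 T = 812.9 T − 21217
36774 = 1050.05 T
T = 35.02 °C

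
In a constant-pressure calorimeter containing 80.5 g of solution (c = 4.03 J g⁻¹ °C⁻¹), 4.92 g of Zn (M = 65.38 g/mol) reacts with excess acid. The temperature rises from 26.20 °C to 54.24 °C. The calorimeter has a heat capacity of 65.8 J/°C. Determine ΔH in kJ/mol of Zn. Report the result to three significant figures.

|ΔT| = |54.24 − 26.20| = 28.04 °C
|q_surr| = (80.5 × 4.03 + 65.8) × 28.04 = 390.215 × 28.04 = 10940 J
n(Zn) = 4.92 / 65.38 = 0.07525 mol
Temperature rose, so q_rxn = −|q_surr| = -10.94 kJ
ΔH = q_rxn / n = -145.4 kJ/mol

ΔH = -145 kJ/mol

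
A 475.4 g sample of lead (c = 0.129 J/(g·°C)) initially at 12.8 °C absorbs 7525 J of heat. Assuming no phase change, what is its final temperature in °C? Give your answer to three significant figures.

ΔT = q / (m c) = 7525 / (475.4 × 0.129) = 122.7 °C
T_f = 12.8 + 122.7 = 135.5 °C

T_f = 136 °C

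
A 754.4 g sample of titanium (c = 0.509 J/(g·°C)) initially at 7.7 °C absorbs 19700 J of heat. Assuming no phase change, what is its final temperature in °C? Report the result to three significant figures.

T_f = 59.0 °C

ΔT = q / (m c) = 19700 / (754.4 × 0.509) = 51.30 °C
T_f = 7.7 + 51.30 = 59.00 °C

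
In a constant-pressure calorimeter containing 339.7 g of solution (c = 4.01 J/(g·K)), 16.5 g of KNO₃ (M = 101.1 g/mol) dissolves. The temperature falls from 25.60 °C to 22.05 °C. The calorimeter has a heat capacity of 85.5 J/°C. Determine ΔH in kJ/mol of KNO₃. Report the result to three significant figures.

ΔH = 31.5 kJ/mol

|ΔT| = |22.05 − 25.60| = 3.55 °C
|q_surr| = (339.7 × 4.01 + 85.5) × 3.55 = 1447.697 × 3.55 = 5139 J
n(KNO₃) = 16.5 / 101.1 = 0.1632 mol
Temperature fell, so q_rxn = +|q_surr| = 5.139 kJ
ΔH = q_rxn / n = 31.49 kJ/mol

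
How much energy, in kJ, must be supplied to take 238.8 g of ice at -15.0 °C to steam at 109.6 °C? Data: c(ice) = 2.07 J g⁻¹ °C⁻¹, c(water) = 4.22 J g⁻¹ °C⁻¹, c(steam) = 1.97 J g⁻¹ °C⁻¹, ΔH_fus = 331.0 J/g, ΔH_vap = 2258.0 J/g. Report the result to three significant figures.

q = 731 kJ

q1 (heat ice -15.0→0.0 °C): 238.8 × 2.07 × 15.0 = 7415 J
q2 (melt at 0 °C): 238.8 × 331.0 = 79043 J
q3 (heat water 0.0→100.0 °C): 238.8 × 4.22 × 100.0 = 100774 J
q4 (vaporize at 100 °C): 238.8 × 2258.0 = 539210 J
q5 (heat steam 100.0→109.6 °C): 238.8 × 1.97 × 9.6 = 4516 J
Total: 7415 + 79043 + 100774 + 539210 + 4516 = 730958 J = 731 kJ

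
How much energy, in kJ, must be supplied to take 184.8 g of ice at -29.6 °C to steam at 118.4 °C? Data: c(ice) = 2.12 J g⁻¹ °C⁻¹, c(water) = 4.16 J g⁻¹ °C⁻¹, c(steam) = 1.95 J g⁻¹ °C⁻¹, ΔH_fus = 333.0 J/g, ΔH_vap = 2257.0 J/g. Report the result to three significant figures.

q1 (heat ice -29.6→0.0 °C): 184.8 × 2.12 × 29.6 = 11597 J
q2 (melt at 0 °C): 184.8 × 333.0 = 61538 J
q3 (heat water 0.0→100.0 °C): 184.8 × 4.16 × 100.0 = 76877 J
q4 (vaporize at 100 °C): 184.8 × 2257.0 = 417094 J
q5 (heat steam 100.0→118.4 °C): 184.8 × 1.95 × 18.4 = 6631 J
Total: 11597 + 61538 + 76877 + 417094 + 6631 = 573737 J = 574 kJ

q = 574 kJ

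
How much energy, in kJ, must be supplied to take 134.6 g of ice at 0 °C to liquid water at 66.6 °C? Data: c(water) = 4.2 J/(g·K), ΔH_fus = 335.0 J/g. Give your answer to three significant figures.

q = 82.7 kJ

q1 (melt at 0 °C): 134.6 × 335.0 = 45091 J
q2 (heat water 0.0→66.6 °C): 134.6 × 4.2 × 66.6 = 37650 J
Total: 45091 + 37650 = 82741 J = 82.7 kJ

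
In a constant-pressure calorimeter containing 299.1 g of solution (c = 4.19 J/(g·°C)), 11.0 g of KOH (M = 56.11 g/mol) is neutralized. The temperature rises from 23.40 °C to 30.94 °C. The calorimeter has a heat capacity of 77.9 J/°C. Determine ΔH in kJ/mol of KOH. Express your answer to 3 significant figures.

ΔH = -51.2 kJ/mol

|ΔT| = |30.94 − 23.40| = 7.54 °C
|q_surr| = (299.1 × 4.19 + 77.9) × 7.54 = 1331.129 × 7.54 = 10040 J
n(KOH) = 11.0 / 56.11 = 0.1960 mol
Temperature rose, so q_rxn = −|q_surr| = -10.04 kJ
ΔH = q_rxn / n = -51.22 kJ/mol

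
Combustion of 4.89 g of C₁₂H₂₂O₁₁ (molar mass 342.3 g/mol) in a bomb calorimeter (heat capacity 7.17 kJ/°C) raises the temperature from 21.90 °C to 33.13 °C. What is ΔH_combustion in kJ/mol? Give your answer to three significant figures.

ΔT = 33.13 − 21.90 = 11.23 °C
q_cal = C_cal × ΔT = 7.17 × 11.23 = 80.5191 kJ
n = 4.89 / 342.3 = 0.014286 mol
q_rxn = −q_cal = -80.5191 kJ
ΔH = -80.5191 / 0.014286 = -5636 kJ/mol

ΔH = -5640 kJ/mol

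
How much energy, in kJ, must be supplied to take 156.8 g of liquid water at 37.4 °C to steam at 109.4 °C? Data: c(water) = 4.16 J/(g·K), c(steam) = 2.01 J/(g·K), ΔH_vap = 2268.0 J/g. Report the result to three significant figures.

q1 (heat water 37.4→100.0 °C): 156.8 × 4.16 × 62.6 = 40833 J
q2 (vaporize at 100 °C): 156.8 × 2268.0 = 355622 J
q3 (heat steam 100.0→109.4 °C): 156.8 × 2.01 × 9.4 = 2963 J
Total: 40833 + 355622 + 2963 = 399418 J = 399 kJ

q = 399 kJ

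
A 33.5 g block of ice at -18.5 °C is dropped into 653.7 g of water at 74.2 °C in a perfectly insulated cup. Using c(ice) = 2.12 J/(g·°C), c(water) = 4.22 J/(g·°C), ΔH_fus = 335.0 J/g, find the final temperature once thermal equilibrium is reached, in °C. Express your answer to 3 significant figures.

T_f = 66.3 °C

Heat to bring ice to 0 °C and melt it: q₁ = 33.5×2.12×18.5 + 33.5×335.0 = 12536 J
Heat the water can supply cooling to 0 °C: 653.7×4.22×74.2 = 204689 J > q₁, so all ice melts.
Energy balance: 653.7×4.22×(74.2 − T) = 12536 + 33.5×4.22×(T − 0)
2758.614(74.2 − T) = 12536 + 141.37 T
204689 − 12536 = 2899.984 T
T = 192153 / 2899.984 = 66.26 °C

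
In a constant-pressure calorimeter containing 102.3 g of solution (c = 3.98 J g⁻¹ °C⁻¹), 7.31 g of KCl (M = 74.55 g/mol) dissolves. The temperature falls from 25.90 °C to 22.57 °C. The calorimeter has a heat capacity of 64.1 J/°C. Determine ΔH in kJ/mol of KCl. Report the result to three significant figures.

|ΔT| = |22.57 − 25.90| = 3.33 °C
|q_surr| = (102.3 × 3.98 + 64.1) × 3.33 = 471.254 × 3.33 = 1569 J
n(KCl) = 7.31 / 74.55 = 0.09805 mol
Temperature fell, so q_rxn = +|q_surr| = 1.569 kJ
ΔH = q_rxn / n = 16.00 kJ/mol

ΔH = 16.0 kJ/mol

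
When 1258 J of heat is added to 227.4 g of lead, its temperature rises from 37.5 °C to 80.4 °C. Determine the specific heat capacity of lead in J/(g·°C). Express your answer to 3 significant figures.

c = q / (m ΔT) = 1258 / (227.4 × 42.9)
c = 1258 / 9755.46 = 0.129 J/(g·°C)

c = 0.129 J/(g·°C)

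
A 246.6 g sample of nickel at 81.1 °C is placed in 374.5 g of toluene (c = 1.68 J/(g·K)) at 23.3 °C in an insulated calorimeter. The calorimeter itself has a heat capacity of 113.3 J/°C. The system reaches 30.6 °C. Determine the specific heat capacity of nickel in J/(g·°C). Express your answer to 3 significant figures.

c = 0.435 J/(g·°C)

q_gained = (374.5 × 1.68 + 113.3) × (30.6 − 23.3) = 5420 J
q_lost = 246.6 × c × (81.1 − 30.6) = 12453.3 c
Set equal: c = 5420 / 12453.3 = 0.435 J/(g·°C)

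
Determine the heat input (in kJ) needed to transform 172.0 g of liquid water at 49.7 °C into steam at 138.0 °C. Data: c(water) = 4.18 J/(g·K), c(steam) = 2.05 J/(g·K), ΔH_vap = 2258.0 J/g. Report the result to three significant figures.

q = 438 kJ

q1 (heat water 49.7→100.0 °C): 172.0 × 4.18 × 50.3 = 36164 J
q2 (vaporize at 100 °C): 172.0 × 2258.0 = 388376 J
q3 (heat steam 100.0→138.0 °C): 172.0 × 2.05 × 38.0 = 13399 J
Total: 36164 + 388376 + 13399 = 437939 J = 438 kJ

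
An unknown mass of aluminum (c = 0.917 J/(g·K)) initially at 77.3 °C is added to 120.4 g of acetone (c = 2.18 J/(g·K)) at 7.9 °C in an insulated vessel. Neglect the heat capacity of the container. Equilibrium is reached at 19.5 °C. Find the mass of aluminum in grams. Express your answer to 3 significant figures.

q_gained = (120.4 × 2.18) × (19.5 − 7.9) = 3044.7 J
q_lost = m × 0.917 × (77.3 − 19.5) = 53.0026 m
m = 3044.7 / 53.0026 = 57.4 g

m = 57.4 g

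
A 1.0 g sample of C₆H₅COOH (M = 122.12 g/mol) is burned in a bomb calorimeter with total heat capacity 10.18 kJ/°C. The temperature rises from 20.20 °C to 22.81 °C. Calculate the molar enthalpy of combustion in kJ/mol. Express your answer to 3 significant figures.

ΔT = 22.81 − 20.20 = 2.61 °C
q_cal = C_cal × ΔT = 10.18 × 2.61 = 26.5698 kJ
n = 1.0 / 122.12 = 0.008189 mol
q_rxn = −q_cal = -26.5698 kJ
ΔH = -26.5698 / 0.008189 = -3244.6 kJ/mol

ΔH = -3240 kJ/mol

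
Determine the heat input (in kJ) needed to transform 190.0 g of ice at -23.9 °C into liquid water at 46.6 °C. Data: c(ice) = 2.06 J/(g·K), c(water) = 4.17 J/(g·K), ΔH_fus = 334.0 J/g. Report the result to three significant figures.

q = 110 kJ

q1 (heat ice -23.9→0.0 °C): 190.0 × 2.06 × 23.9 = 9354 J
q2 (melt at 0 °C): 190.0 × 334.0 = 63460 J
q3 (heat water 0.0→46.6 °C): 190.0 × 4.17 × 46.6 = 36921 J
Total: 9354 + 63460 + 36921 = 109735 J = 110 kJ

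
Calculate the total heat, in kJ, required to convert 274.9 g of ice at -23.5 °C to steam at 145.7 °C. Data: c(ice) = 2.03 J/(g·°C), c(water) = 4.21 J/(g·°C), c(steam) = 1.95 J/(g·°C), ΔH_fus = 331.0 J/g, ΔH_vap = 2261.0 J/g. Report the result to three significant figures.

q1 (heat ice -23.5→0.0 °C): 274.9 × 2.03 × 23.5 = 13114 J
q2 (melt at 0 °C): 274.9 × 331.0 = 90992 J
q3 (heat water 0.0→100.0 °C): 274.9 × 4.21 × 100.0 = 115733 J
q4 (vaporize at 100 °C): 274.9 × 2261.0 = 621549 J
q5 (heat steam 100.0→145.7 °C): 274.9 × 1.95 × 45.7 = 24498 J
Total: 13114 + 90992 + 115733 + 621549 + 24498 = 865886 J = 866 kJ

q = 866 kJ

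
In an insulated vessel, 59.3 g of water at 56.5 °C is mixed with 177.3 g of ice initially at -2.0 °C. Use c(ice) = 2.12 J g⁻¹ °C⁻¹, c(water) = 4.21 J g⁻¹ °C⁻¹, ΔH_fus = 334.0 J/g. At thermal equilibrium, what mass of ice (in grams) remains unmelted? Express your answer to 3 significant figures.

m_ice remaining = 137 g

Heat to warm all ice to 0 °C: 177.3×2.12×2.0 = 751.75 J
Heat released by water cooling to 0 °C: 59.3×4.21×56.5 = 14105 J
14105 J < 751.75 + 177.3×334.0 = 59969.95 J, so not all ice melts; final T = 0 °C.
Heat left for melting: 14105 − 751.75 = 13353.25 J
Mass melted = 13353.25 / 334.0 = 39.98 g
Ice remaining = 177.3 − 39.98 = 137.32 g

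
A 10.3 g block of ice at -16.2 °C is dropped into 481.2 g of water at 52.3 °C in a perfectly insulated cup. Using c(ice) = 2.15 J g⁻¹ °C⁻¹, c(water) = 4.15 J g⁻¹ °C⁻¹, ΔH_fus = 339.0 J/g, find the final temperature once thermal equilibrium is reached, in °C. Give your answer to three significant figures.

Heat to bring ice to 0 °C and melt it: q₁ = 10.3×2.15×16.2 + 10.3×339.0 = 3850.4 J
Heat the water can supply cooling to 0 °C: 481.2×4.15×52.3 = 104442 J > q₁, so all ice melts.
Energy balance: 481.2×4.15×(52.3 − T) = 3850.4 + 10.3×4.15×(T − 0)
1996.98(52.3 − T) = 3850.4 + 42.745 T
104442 − 3850.4 = 2039.725 T
T = 100591.6 / 2039.725 = 49.32 °C

T_f = 49.3 °C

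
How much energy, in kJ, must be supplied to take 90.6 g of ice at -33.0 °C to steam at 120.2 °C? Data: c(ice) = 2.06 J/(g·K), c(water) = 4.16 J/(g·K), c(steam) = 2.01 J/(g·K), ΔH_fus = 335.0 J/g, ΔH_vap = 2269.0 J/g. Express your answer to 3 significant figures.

q = 283 kJ

q1 (heat ice -33.0→0.0 °C): 90.6 × 2.06 × 33.0 = 6159 J
q2 (melt at 0 °C): 90.6 × 335.0 = 30351 J
q3 (heat water 0.0→100.0 °C): 90.6 × 4.16 × 100.0 = 37690 J
q4 (vaporize at 100 °C): 90.6 × 2269.0 = 205571 J
q5 (heat steam 100.0→120.2 °C): 90.6 × 2.01 × 20.2 = 3679 J
Total: 6159 + 30351 + 37690 + 205571 + 3679 = 283450 J = 283 kJ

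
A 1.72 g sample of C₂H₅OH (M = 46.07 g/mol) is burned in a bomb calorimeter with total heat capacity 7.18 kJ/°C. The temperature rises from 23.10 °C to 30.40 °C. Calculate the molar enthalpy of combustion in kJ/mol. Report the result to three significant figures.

ΔT = 30.40 − 23.10 = 7.30 °C
q_cal = C_cal × ΔT = 7.18 × 7.30 = 52.414 kJ
n = 1.72 / 46.07 = 0.03733 mol
q_rxn = −q_cal = -52.414 kJ
ΔH = -52.414 / 0.03733 = -1404 kJ/mol

ΔH = -1400 kJ/mol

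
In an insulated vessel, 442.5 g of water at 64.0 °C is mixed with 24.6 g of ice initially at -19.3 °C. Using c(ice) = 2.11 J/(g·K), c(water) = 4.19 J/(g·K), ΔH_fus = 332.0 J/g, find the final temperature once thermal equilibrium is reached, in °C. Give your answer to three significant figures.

Heat to bring ice to 0 °C and melt it: q₁ = 24.6×2.11×19.3 + 24.6×332.0 = 9169.0 J
Heat the water can supply cooling to 0 °C: 442.5×4.19×64.0 = 118661 J > q₁, so all ice melts.
Energy balance: 442.5×4.19×(64.0 − T) = 9169.0 + 24.6×4.19×(T − 0)
1854.075(64.0 − T) = 9169.0 + 103.074 T
118661 − 9169.0 = 1957.149 T
T = 109492.0 / 1957.149 = 55.94 °C

T_f = 55.9 °C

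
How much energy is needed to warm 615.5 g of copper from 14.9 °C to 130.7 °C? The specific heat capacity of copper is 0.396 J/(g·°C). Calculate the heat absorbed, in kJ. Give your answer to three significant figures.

q = 28.2 kJ

q = m c ΔT = 615.5 × 0.396 × (130.7 − 14.9)
q = 615.5 × 0.396 × 115.8 = 28220 J = 28.2 kJ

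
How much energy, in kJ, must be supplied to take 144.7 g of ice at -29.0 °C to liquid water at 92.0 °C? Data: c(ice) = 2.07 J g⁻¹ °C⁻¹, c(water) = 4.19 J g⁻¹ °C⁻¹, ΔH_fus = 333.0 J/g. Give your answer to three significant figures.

q1 (heat ice -29.0→0.0 °C): 144.7 × 2.07 × 29.0 = 8686 J
q2 (melt at 0 °C): 144.7 × 333.0 = 48185 J
q3 (heat water 0.0→92.0 °C): 144.7 × 4.19 × 92.0 = 55779 J
Total: 8686 + 48185 + 55779 = 112650 J = 113 kJ

q = 113 kJ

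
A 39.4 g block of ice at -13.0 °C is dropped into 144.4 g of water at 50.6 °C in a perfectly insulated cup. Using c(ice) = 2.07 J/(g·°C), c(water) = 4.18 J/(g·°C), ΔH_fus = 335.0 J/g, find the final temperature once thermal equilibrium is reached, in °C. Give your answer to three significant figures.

Heat to bring ice to 0 °C and melt it: q₁ = 39.4×2.07×13.0 + 39.4×335.0 = 14259 J
Heat the water can supply cooling to 0 °C: 144.4×4.18×50.6 = 30541.8 J > q₁, so all ice melts.
Energy balance: 144.4×4.18×(50.6 − T) = 14259 + 39.4×4.18×(T − 0)
603.592(50.6 − T) = 14259 + 164.692 T
30541.8 − 14259 = 768.284 T
T = 16282.8 / 768.284 = 21.19 °C

T_f = 21.2 °C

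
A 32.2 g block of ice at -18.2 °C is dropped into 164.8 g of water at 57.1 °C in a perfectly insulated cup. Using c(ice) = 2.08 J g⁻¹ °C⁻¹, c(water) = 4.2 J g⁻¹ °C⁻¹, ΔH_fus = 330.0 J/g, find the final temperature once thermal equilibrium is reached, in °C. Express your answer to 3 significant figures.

T_f = 33.5 °C

Heat to bring ice to 0 °C and melt it: q₁ = 32.2×2.08×18.2 + 32.2×330.0 = 11845 J
Heat the water can supply cooling to 0 °C: 164.8×4.2×57.1 = 39522.3 J > q₁, so all ice melts.
Energy balance: 164.8×4.2×(57.1 − T) = 11845 + 32.2×4.2×(T − 0)
692.16(57.1 − T) = 11845 + 135.24 T
39522.3 − 11845 = 827.40 T
T = 27677.3 / 827.40 = 33.45 °C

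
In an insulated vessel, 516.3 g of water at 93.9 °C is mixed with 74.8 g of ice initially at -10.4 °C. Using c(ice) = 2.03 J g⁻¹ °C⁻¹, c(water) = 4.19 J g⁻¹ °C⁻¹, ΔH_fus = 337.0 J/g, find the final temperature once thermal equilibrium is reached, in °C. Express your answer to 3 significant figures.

T_f = 71.2 °C

Heat to bring ice to 0 °C and melt it: q₁ = 74.8×2.03×10.4 + 74.8×337.0 = 26787 J
Heat the water can supply cooling to 0 °C: 516.3×4.19×93.9 = 203134 J > q₁, so all ice melts.
Energy balance: 516.3×4.19×(93.9 − T) = 26787 + 74.8×4.19×(T − 0)
2163.297(93.9 − T) = 26787 + 313.412 T
203134 − 26787 = 2476.709 T
T = 176347 / 2476.709 = 71.20 °C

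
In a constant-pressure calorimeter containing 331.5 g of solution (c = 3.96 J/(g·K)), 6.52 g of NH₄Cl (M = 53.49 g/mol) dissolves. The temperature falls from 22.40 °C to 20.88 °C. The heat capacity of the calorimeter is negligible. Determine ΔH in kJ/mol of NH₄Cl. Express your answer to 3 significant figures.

|ΔT| = |20.88 − 22.40| = 1.52 °C
|q_surr| = (331.5 × 3.96) × 1.52 = 1312.74 × 1.52 = 1995 J
n(NH₄Cl) = 6.52 / 53.49 = 0.1219 mol
Temperature fell, so q_rxn = +|q_surr| = 1.995 kJ
ΔH = q_rxn / n = 16.37 kJ/mol

ΔH = 16.4 kJ/mol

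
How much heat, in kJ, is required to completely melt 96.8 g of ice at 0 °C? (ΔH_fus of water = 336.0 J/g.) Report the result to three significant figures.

q = 32.5 kJ

q = m × ΔH_fus = 96.8 × 336.0 = 32520 J = 32.5 kJ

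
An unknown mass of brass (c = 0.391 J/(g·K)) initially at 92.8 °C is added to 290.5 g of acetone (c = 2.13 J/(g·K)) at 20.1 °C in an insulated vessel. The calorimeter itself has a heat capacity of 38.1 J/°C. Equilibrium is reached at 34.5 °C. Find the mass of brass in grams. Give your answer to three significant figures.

q_gained = (290.5 × 2.13 + 38.1) × (34.5 − 20.1) = 9459 J
q_lost = m × 0.391 × (92.8 − 34.5) = 22.7953 m
m = 9459 / 22.7953 = 415 g

m = 415 g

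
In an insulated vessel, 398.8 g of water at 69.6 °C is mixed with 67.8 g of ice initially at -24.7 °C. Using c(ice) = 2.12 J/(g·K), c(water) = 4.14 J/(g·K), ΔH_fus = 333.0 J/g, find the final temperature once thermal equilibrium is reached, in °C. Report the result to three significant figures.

T_f = 46.0 °C

Heat to bring ice to 0 °C and melt it: q₁ = 67.8×2.12×24.7 + 67.8×333.0 = 26128 J
Heat the water can supply cooling to 0 °C: 398.8×4.14×69.6 = 114912 J > q₁, so all ice melts.
Energy balance: 398.8×4.14×(69.6 − T) = 26128 + 67.8×4.14×(T − 0)
1651.032(69.6 − T) = 26128 + 280.692 T
114912 − 26128 = 1931.724 T
T = 88784 / 1931.724 = 45.96 °C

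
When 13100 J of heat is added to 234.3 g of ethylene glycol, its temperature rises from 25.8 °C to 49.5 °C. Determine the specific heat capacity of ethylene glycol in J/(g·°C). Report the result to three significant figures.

c = 2.36 J/(g·°C)

c = q / (m ΔT) = 13100 / (234.3 × 23.7)
c = 13100 / 5552.91 = 2.36 J/(g·°C)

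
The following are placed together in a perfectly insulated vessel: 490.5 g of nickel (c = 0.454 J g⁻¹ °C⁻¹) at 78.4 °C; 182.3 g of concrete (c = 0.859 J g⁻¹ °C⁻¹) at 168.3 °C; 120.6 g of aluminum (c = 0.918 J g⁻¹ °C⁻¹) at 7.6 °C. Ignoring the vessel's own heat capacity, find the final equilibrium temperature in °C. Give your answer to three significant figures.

Σ mᵢcᵢ(T − Tᵢ) = 0  ⇒  T = Σ mᵢcᵢTᵢ / Σ mᵢcᵢ
Σ mᵢcᵢ = 490.5×0.454 + 182.3×0.859 + 120.6×0.918 = 489.9935
Σ mᵢcᵢTᵢ = 222.687×78.4 + 156.5957×168.3 + 110.7108×7.6 = 44655
T = 44655 / 489.9935 = 91.13 °C

T_f = 91.1 °C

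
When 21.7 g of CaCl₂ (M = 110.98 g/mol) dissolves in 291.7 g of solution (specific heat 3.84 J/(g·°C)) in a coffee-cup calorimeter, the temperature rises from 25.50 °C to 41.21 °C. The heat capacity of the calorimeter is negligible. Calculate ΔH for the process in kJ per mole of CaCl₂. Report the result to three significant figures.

|ΔT| = |41.21 − 25.50| = 15.71 °C
|q_surr| = (291.7 × 3.84) × 15.71 = 1120.128 × 15.71 = 17600 J
n(CaCl₂) = 21.7 / 110.98 = 0.1955 mol
Temperature rose, so q_rxn = −|q_surr| = -17.60 kJ
ΔH = q_rxn / n = -90.03 kJ/mol

ΔH = -90.0 kJ/mol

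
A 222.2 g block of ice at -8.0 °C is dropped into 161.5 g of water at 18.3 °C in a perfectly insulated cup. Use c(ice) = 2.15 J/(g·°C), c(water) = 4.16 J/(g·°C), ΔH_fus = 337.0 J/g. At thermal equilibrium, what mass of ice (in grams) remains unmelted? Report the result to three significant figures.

m_ice remaining = 197 g

Heat to warm all ice to 0 °C: 222.2×2.15×8.0 = 3821.8 J
Heat released by water cooling to 0 °C: 161.5×4.16×18.3 = 12295 J
12295 J < 3821.8 + 222.2×337.0 = 78703.2 J, so not all ice melts; final T = 0 °C.
Heat left for melting: 12295 − 3821.8 = 8473.2 J
Mass melted = 8473.2 / 337.0 = 25.14 g
Ice remaining = 222.2 − 25.14 = 197.06 g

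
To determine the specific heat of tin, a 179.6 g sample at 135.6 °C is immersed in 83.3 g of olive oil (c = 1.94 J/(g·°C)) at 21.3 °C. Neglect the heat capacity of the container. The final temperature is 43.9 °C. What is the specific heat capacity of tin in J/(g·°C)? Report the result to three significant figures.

c = 0.222 J/(g·°C)

q_gained = (83.3 × 1.94) × (43.9 − 21.3) = 3652 J
q_lost = 179.6 × c × (135.6 − 43.9) = 16469.32 c
Set equal: c = 3652 / 16469.32 = 0.222 J/(g·°C)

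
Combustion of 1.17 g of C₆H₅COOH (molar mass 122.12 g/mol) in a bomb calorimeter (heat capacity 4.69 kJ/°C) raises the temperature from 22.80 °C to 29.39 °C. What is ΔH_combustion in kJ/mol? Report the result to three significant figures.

ΔT = 29.39 − 22.80 = 6.59 °C
q_cal = C_cal × ΔT = 4.69 × 6.59 = 30.9071 kJ
n = 1.17 / 122.12 = 0.009581 mol
q_rxn = −q_cal = -30.9071 kJ
ΔH = -30.9071 / 0.009581 = -3226 kJ/mol

ΔH = -3230 kJ/mol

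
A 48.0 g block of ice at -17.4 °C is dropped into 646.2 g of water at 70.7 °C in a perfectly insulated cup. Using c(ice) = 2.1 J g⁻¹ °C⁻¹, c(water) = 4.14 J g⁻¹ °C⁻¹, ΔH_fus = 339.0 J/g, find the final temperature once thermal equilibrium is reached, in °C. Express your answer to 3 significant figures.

Heat to bring ice to 0 °C and melt it: q₁ = 48.0×2.1×17.4 + 48.0×339.0 = 18026 J
Heat the water can supply cooling to 0 °C: 646.2×4.14×70.7 = 189141 J > q₁, so all ice melts.
Energy balance: 646.2×4.14×(70.7 − T) = 18026 + 48.0×4.14×(T − 0)
2675.268(70.7 − T) = 18026 + 198.72 T
189141 − 18026 = 2873.988 T
T = 171115 / 2873.988 = 59.54 °C

T_f = 59.5 °C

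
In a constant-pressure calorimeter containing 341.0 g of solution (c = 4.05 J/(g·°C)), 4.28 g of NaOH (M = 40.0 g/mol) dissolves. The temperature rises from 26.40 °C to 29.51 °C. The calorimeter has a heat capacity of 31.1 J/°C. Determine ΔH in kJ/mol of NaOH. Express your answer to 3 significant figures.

|ΔT| = |29.51 − 26.40| = 3.11 °C
|q_surr| = (341.0 × 4.05 + 31.1) × 3.11 = 1412.15 × 3.11 = 4392 J
n(NaOH) = 4.28 / 40.0 = 0.1070 mol
Temperature rose, so q_rxn = −|q_surr| = -4.392 kJ
ΔH = q_rxn / n = -41.047 kJ/mol

ΔH = -41.0 kJ/mol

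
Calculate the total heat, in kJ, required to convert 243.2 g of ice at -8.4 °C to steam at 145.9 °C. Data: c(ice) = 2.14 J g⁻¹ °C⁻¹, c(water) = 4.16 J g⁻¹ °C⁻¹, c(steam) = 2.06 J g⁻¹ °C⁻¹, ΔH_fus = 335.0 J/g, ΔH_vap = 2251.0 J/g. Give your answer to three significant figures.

q = 757 kJ

q1 (heat ice -8.4→0.0 °C): 243.2 × 2.14 × 8.4 = 4372 J
q2 (melt at 0 °C): 243.2 × 335.0 = 81472 J
q3 (heat water 0.0→100.0 °C): 243.2 × 4.16 × 100.0 = 101171 J
q4 (vaporize at 100 °C): 243.2 × 2251.0 = 547443 J
q5 (heat steam 100.0→145.9 °C): 243.2 × 2.06 × 45.9 = 22996 J
Total: 4372 + 81472 + 101171 + 547443 + 22996 = 757454 J = 757 kJ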